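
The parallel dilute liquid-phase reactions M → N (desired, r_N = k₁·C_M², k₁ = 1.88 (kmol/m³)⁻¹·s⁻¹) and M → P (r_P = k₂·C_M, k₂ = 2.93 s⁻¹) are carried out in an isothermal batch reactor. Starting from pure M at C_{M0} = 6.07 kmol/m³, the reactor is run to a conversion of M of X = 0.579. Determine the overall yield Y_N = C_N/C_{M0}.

C_M = C_{M0}(1−X) = 2.555 kmol/m³.
Along a PFR/batch, dC_P/dC_M = −r_P/(r_N+r_P) = −k₂/(k₂+k₁·C_M).
Integrating from C_{M0} to C_M: C_P = (2.93/1.88)·ln[(2.93+1.88·6.07)/(2.93+1.88·2.56)] = 1.559·ln(14.34/7.734) = 0.9624 kmol/m³.
Then C_N = (C_{M0}−C_M) − C_P = 3.515 − 0.9624 = 2.552 kmol/m³.
Y_N = C_N/C_{M0} = 2.552/6.07 = 0.420.

0.420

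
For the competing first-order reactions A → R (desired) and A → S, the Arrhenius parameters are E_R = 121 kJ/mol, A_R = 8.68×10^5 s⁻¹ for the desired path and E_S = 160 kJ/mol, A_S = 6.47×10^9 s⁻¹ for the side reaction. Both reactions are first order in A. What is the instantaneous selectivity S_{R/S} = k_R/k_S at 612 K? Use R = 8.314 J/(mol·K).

With equal orders, S_{R/S} = k_R/k_S = (A_R/A_S)·exp[(E_S−E_R)/(RT)].
(E_S−E_R)/(RT) = (160−121)×10³/(8.314×612) = 39000/5088 = 7.665.
k_R/k_S = (8.68×10^5/6.47×10^9)·exp(7.665) = 1.342×10^-4 × 2132 = 0.286.
Since E_R < E_S, lowering the temperature improves selectivity toward R.

0.286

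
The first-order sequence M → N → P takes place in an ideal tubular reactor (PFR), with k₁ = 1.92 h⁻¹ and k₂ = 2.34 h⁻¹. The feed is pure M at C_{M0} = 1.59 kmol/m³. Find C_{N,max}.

For a first-order series the maximum intermediate yield is C_{N,max}/C_{M0} = (k₁/k₂)^[k₂/(k₂−k₁)].
= (1.92/2.34)^(2.34/(2.34−1.92)) = (0.8205)^(5.571) = 0.3321.
C_{N,max} = 0.3321×1.59 = 0.528 kmol/m³.

0.528 kmol/m³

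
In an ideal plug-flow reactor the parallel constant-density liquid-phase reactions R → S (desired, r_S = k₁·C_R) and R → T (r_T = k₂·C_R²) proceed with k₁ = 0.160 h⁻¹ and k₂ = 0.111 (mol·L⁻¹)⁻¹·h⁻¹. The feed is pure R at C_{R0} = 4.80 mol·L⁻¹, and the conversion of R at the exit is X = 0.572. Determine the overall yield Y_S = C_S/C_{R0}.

C_R = C_{R0}(1−X) = 2.054 mol·L⁻¹.
Along a PFR/batch, dC_S/dC_R = −r_S/(r_S+r_T) = −k₁/(k₁+k₂·C_R).
Integrating from C_{R0} to C_R: C_S = (0.160/0.111)·ln[(0.160+0.111·4.80)/(0.160+0.111·2.05)] = 1.441·ln(0.6928/0.3880) = 0.8355 mol·L⁻¹.
Y_S = C_S/C_{R0} = 0.8355/4.80 = 0.174.

0.174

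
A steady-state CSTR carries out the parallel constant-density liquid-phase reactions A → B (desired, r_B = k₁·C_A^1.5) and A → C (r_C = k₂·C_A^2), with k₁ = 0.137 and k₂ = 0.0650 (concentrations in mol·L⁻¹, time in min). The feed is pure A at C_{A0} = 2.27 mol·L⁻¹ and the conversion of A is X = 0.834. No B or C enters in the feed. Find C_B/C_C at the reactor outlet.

3.43

Exit C_A = C_{A0}(1−X) = 2.27×0.166 = 0.3768 mol·L⁻¹.
A CSTR operates uniformly at the exit composition, giving r_B = 0.03169 and r_C = 0.009230 (each k·C_A^n at C_A = 0.3768).
Overall selectivity = C_B/C_C = r_Bτ/(r_Cτ) = r_B/r_C = 3.43.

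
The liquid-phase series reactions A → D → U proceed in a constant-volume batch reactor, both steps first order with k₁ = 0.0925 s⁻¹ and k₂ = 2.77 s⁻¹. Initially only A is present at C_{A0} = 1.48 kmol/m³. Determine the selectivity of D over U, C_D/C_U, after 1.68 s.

0.255

The intermediate concentration in a first-order A→B→C sequence is C_D = k₁C_{A0}(e^(−k₁t) − e^(−k₂t))/(k₂−k₁).
e^(−k₁t) = e^(−0.0925×1.68) = e^(−0.1554) = 0.8561; e^(−k₂t) = e^(−4.654) = 0.009527.
C_D = 0.0925×1.48/(2.77−0.0925) × (0.8561−0.009527) = 0.05113×0.8465 = 0.04328 kmol/m³.
C_A = C_{A0}e^(−k₁t) = 1.267 kmol/m³, so C_U = C_{A0}−C_A−C_D = 0.1697 kmol/m³; C_D/C_U = 0.255.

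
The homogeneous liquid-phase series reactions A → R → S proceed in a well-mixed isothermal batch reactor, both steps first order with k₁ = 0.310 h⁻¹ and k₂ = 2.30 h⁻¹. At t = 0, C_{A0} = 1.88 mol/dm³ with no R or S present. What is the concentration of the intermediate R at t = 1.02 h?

0.185 mol/dm³

The intermediate concentration in a first-order A→B→C sequence is C_R = k₁C_{A0}(e^(−k₁t) − e^(−k₂t))/(k₂−k₁).
e^(−k₁t) = e^(−0.310×1.02) = e^(−0.3162) = 0.7289; e^(−k₂t) = e^(−2.346) = 0.09575.
C_R = 0.310×1.88/(2.30−0.310) × (0.7289−0.09575) = 0.2929×0.6332 = 0.1854 mol/dm³.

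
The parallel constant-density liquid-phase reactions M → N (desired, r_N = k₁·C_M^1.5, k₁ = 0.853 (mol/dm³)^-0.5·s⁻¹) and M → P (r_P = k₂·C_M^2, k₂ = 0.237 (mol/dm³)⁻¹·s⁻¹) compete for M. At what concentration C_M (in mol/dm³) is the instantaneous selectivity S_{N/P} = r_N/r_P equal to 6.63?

S_{N/P} = (k₁/k₂)·C_M^-0.5 ⇒ C_M = (S·k₂/k₁)^(-2).
= (6.63×0.237/0.853)^(-2) = (1.842)^(-2) = 0.295 mol/dm³.

0.295 mol/dm³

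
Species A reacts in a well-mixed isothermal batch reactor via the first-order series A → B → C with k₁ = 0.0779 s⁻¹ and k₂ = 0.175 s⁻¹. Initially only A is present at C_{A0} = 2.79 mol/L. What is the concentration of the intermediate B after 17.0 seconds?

Solving the coupled first-order balances gives C_B(t) = [k₁/(k₂−k₁)]·C_{A0}·(e^(−k₁t) − e^(−k₂t)).
e^(−k₁t) = e^(−0.0779×17.0) = e^(−1.324) = 0.2660; e^(−k₂t) = e^(−2.975) = 0.05105.
C_B = 0.0779×2.79/(0.175−0.0779) × (0.2660−0.05105) = 2.238×0.2149 = 0.4811 mol/L.

0.481 mol/L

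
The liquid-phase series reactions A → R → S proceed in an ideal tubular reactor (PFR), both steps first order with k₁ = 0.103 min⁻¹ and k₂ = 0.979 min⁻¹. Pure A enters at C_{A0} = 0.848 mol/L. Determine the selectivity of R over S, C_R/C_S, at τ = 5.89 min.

0.163

The intermediate concentration in a first-order A→B→C sequence is C_R = k₁C_{A0}(e^(−k₁τ) − e^(−k₂τ))/(k₂−k₁).
e^(−k₁τ) = e^(−0.103×5.89) = e^(−0.6067) = 0.5452; e^(−k₂τ) = e^(−5.766) = 0.003131.
C_R = 0.103×0.848/(0.979−0.103) × (0.5452−0.003131) = 0.09971×0.5420 = 0.05404 mol/L.
C_A = C_{A0}e^(−k₁τ) = 0.4623 mol/L, so C_S = C_{A0}−C_A−C_R = 0.3317 mol/L; C_R/C_S = 0.163.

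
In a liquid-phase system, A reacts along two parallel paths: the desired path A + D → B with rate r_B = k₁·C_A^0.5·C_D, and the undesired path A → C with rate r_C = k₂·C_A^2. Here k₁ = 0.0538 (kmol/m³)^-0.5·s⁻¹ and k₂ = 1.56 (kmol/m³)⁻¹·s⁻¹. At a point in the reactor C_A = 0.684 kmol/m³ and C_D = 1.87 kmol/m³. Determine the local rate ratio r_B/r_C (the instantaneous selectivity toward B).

0.114

S_{B/C} = r_B/r_C = (k₁·C_A^0.5·C_D)/(k₂·C_A^2) = (k₁/k₂)·C_A^-1.5·C_D.
= (0.0538×0.6840^0.5×1.870) / (1.56×0.6840^2) = 0.08321/0.7299 = 0.114.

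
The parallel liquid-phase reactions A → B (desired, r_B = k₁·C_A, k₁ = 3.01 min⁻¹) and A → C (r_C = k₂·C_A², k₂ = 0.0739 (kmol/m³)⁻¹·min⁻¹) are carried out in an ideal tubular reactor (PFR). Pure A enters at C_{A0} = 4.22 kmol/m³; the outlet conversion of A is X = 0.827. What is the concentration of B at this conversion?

3.29 kmol/m³

C_A = C_{A0}(1−X) = 0.7301 kmol/m³.
Along a PFR/batch, dC_B/dC_A = −r_B/(r_B+r_C) = −k₁/(k₁+k₂·C_A).
Integrating from C_{A0} to C_A: C_B = (3.01/0.0739)·ln[(3.01+0.0739·4.22)/(3.01+0.0739·0.730)] = 40.73·ln(3.322/3.064) = 3.292 kmol/m³.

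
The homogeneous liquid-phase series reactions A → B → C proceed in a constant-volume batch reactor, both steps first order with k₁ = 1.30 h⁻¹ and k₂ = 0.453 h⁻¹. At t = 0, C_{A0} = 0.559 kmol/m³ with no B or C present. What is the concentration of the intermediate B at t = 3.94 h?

Solving the coupled first-order balances gives C_B(t) = [k₁/(k₂−k₁)]·C_{A0}·(e^(−k₁t) − e^(−k₂t)).
e^(−k₁t) = e^(−1.30×3.94) = e^(−5.122) = 0.005964; e^(−k₂t) = e^(−1.785) = 0.1678.
C_B = 1.30×0.559/(0.453−1.30) × (0.005964−0.1678) = (-0.8580)×(-0.1619) = 0.1389 kmol/m³.

0.139 kmol/m³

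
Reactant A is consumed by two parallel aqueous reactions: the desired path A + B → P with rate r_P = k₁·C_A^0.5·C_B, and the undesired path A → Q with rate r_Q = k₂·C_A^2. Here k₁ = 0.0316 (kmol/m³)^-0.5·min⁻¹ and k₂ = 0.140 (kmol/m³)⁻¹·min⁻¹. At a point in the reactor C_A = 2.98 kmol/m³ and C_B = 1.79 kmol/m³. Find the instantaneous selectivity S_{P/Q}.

0.0785

S_{P/Q} = r_P/r_Q = (k₁·C_A^0.5·C_B)/(k₂·C_A^2) = (k₁/k₂)·C_A^-1.5·C_B.
= (0.0316×2.980^0.5×1.790) / (0.140×2.980^2) = 0.09764/1.243 = 0.0785.
The undesired path is higher order in A, so low C_A (CSTR or dilute feed) favours P.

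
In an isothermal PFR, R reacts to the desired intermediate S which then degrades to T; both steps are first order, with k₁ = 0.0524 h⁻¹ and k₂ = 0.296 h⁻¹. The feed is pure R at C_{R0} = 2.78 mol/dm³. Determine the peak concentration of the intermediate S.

Evaluating C_S at τ_opt = ln(k₂/k₁)/(k₂−k₁) gives C_{S,max}/C_{R0} = (k₁/k₂)^[k₂/(k₂−k₁)].
= (0.0524/0.296)^(0.296/(0.296−0.0524)) = (0.1770)^(1.215) = 0.1220.
C_{S,max} = 0.1220×2.78 = 0.339 mol/dm³.

0.339 mol/dm³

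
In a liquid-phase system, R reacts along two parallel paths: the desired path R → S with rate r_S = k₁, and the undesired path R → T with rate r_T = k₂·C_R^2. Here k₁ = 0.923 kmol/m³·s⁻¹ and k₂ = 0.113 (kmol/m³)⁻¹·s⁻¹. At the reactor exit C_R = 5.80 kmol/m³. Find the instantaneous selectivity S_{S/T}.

S_{S/T} = r_S/r_T = (k₁)/(k₂·C_R^2) = (k₁/k₂)·C_R^-2.
= (0.923) / (0.113×5.800^2) = 0.9230/3.801 = 0.243.

0.243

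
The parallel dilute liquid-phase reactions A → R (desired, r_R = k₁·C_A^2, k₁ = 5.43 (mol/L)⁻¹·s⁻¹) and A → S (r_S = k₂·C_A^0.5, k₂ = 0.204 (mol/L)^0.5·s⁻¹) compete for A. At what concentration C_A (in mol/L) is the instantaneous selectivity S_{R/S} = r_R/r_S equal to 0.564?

S_{R/S} = (k₁/k₂)·C_A^1.5 ⇒ C_A = (S·k₂/k₁)^(1/1.5).
= (0.564×0.204/5.43)^(0.6667) = (0.02119)^(0.6667) = 0.0766 mol/L.

0.0766 mol/L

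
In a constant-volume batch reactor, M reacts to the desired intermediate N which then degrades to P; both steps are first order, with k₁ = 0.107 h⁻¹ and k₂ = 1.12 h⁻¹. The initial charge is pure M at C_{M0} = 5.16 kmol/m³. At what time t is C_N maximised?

2.32 h

The intermediate peaks when r₁ = r₂, i.e. k₁e^(−k₁t) = k₂e^(−k₂t), giving t_opt = ln(k₂/k₁)/(k₂−k₁).
= ln(1.12/0.107)/(1.12−0.107) = ln(10.47)/1.013 = 2.348/1.013 = 2.32 h.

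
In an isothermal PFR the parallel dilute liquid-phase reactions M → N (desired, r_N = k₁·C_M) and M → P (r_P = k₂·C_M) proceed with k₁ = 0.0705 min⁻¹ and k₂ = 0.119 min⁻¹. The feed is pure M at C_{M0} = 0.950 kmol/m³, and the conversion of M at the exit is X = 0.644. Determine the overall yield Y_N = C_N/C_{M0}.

C_M = C_{M0}(1−X) = 0.3382 kmol/m³.
Both paths are first order in M, so the instantaneous fraction to N is constant: dC_N/d(−C_M) = k₁/(k₁+k₂) = 0.3720.
C_N = 0.3720·(C_{M0}−C_M) = 0.3720×0.6118 = 0.228 kmol/m³.
Y_N = C_N/C_{M0} = 0.2276/0.950 = 0.240.

0.240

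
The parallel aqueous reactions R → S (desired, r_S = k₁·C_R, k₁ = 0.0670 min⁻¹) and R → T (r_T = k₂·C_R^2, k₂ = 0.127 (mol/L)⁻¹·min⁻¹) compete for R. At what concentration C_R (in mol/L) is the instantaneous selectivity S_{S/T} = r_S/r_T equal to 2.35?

0.224 mol/L

S_{S/T} = (k₁/k₂)·C_R⁻¹ ⇒ C_R = (S·k₂/k₁)^(-1).
= (2.35×0.127/0.0670)^(-1) = (4.454)^(-1) = 0.224 mol/L.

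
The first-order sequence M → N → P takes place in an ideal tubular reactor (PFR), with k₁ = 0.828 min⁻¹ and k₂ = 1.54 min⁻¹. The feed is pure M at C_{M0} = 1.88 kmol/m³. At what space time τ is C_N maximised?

The intermediate peaks when r₁ = r₂, i.e. k₁e^(−k₁τ) = k₂e^(−k₂τ), giving τ_opt = ln(k₂/k₁)/(k₂−k₁).
= ln(1.54/0.828)/(1.54−0.828) = ln(1.860)/0.7120 = 0.6205/0.7120 = 0.872 min.

0.872 min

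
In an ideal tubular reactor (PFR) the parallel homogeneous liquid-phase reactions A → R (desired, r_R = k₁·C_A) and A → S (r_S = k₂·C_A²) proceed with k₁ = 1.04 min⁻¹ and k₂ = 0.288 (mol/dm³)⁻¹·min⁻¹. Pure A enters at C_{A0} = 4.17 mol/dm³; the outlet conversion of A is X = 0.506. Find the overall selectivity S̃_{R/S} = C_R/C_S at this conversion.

1.18

C_A = C_{A0}(1−X) = 2.060 mol/dm³.
Along a PFR/batch, dC_R/dC_A = −r_R/(r_R+r_S) = −k₁/(k₁+k₂·C_A).
Integrating from C_{A0} to C_A: C_R = (1.04/0.288)·ln[(1.04+0.288·4.17)/(1.04+0.288·2.06)] = 3.611·ln(2.241/1.633) = 1.142 mol/dm³.
C_S = (C_{A0}−C_A)−C_R = 0.9678 mol/dm³; S̃_{R/S} = 1.142/0.9678 = 1.18.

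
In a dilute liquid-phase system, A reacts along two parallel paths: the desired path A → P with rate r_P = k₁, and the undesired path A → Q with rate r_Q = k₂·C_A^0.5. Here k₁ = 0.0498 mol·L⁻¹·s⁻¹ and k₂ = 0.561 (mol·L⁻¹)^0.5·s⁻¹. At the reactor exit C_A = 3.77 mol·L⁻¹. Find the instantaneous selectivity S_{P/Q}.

0.0457

S_{P/Q} = r_P/r_Q = (k₁)/(k₂·C_A^0.5) = (k₁/k₂)·C_A^-0.5.
= (0.0498) / (0.561×3.770^0.5) = 0.04980/1.089 = 0.0457.
The undesired path is higher order in A, so low C_A (CSTR or dilute feed) favours P.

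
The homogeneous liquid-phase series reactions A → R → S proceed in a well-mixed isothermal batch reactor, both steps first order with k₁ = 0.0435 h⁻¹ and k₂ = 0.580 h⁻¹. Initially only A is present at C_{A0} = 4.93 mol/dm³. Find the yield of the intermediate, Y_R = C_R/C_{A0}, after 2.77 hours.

The intermediate concentration in a first-order A→B→C sequence is C_R = k₁C_{A0}(e^(−k₁t) − e^(−k₂t))/(k₂−k₁).
e^(−k₁t) = e^(−0.0435×2.77) = e^(−0.1205) = 0.8865; e^(−k₂t) = e^(−1.607) = 0.2006.
C_R = 0.0435×4.93/(0.580−0.0435) × (0.8865−0.2006) = 0.3997×0.6859 = 0.2742 mol/dm³.
Y_R = C_R/C_{A0} = 0.2742/4.93 = 0.0556.

0.0556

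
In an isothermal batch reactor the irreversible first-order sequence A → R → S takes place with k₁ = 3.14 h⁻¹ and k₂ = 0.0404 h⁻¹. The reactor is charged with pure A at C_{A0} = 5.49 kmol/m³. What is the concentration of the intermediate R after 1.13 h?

The intermediate concentration in a first-order A→B→C sequence is C_R = k₁C_{A0}(e^(−k₁t) − e^(−k₂t))/(k₂−k₁).
e^(−k₁t) = e^(−3.14×1.13) = e^(−3.548) = 0.02878; e^(−k₂t) = e^(−0.04565) = 0.9554.
C_R = 3.14×5.49/(0.0404−3.14) × (0.02878−0.9554) = (-5.562)×(-0.9266) = 5.153 kmol/m³.

5.15 kmol/m³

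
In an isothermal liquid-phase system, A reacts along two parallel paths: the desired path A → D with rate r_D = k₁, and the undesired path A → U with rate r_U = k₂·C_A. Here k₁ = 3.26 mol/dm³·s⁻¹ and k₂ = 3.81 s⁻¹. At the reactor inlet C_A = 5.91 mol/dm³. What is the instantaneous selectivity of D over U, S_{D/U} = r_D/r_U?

0.145

S_{D/U} = r_D/r_U = (k₁)/(k₂·C_A) = (k₁/k₂)·C_A⁻¹.
= (3.26) / (3.81×5.910) = 3.260/22.52 = 0.145.
The undesired path is higher order in A, so low C_A (CSTR or dilute feed) favours D.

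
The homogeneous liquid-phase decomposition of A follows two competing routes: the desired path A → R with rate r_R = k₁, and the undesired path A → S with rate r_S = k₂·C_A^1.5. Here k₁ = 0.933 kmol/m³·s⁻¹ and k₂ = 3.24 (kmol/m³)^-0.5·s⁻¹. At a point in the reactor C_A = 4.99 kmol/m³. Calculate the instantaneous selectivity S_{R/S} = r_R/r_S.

S_{R/S} = r_R/r_S = (k₁)/(k₂·C_A^1.5) = (k₁/k₂)·C_A^-1.5.
= (0.933) / (3.24×4.990^1.5) = 0.9330/36.12 = 0.0258.
The undesired path is higher order in A, so low C_A (CSTR or dilute feed) favours R.

0.0258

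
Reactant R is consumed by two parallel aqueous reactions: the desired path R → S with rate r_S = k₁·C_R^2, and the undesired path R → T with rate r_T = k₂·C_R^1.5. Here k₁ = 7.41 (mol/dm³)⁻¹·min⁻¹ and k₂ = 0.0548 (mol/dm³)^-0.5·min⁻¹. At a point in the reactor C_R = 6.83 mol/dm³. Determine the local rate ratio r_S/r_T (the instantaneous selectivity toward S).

S_{S/T} = r_S/r_T = (k₁·C_R^2)/(k₂·C_R^1.5) = (k₁/k₂)·C_R^0.5.
= (7.41×6.830^2) / (0.0548×6.830^1.5) = 345.7/0.9782 = 353.

353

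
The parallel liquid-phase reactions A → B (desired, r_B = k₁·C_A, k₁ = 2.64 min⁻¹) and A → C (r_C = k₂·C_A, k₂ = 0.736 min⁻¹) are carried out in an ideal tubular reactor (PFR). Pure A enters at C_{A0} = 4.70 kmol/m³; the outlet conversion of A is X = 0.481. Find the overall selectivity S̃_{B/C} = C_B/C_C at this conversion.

C_A = C_{A0}(1−X) = 2.439 kmol/m³.
Both paths are first order in A, so the instantaneous fraction to B is constant: dC_B/d(−C_A) = k₁/(k₁+k₂) = 0.7820.
C_B = 0.7820·(C_{A0}−C_A) = 0.7820×2.261 = 1.77 kmol/m³.
C_C = (C_{A0}−C_A)−C_B = 0.4929 kmol/m³; S̃_{B/C} = 1.768/0.4929 = 3.59.

3.59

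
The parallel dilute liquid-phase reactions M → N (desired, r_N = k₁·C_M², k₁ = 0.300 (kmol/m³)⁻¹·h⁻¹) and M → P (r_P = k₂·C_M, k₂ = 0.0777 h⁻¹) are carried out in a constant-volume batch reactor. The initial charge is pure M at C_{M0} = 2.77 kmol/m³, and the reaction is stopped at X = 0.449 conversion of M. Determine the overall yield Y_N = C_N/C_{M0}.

C_M = C_{M0}(1−X) = 1.526 kmol/m³.
Along a PFR/batch, dC_P/dC_M = −r_P/(r_N+r_P) = −k₂/(k₂+k₁·C_M).
Integrating from C_{M0} to C_M: C_P = (0.0777/0.300)·ln[(0.0777+0.300·2.77)/(0.0777+0.300·1.53)] = 0.2590·ln(0.9087/0.5356) = 0.1369 kmol/m³.
Then C_N = (C_{M0}−C_M) − C_P = 1.244 − 0.1369 = 1.107 kmol/m³.
Y_N = C_N/C_{M0} = 1.107/2.77 = 0.400.

0.400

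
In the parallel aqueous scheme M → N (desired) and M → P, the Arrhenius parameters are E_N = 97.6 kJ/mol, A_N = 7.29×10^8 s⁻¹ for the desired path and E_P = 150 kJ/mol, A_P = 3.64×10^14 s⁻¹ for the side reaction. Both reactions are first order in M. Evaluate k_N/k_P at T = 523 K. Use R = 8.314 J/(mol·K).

0.343

With equal orders, S_{N/P} = k_N/k_P = (A_N/A_P)·exp[(E_P−E_N)/(RT)].
(E_P−E_N)/(RT) = (150−97.6)×10³/(8.314×523) = 52400/4348 = 12.05.
k_N/k_P = (7.29×10^8/3.64×10^14)·exp(12.05) = 2.003×10^-6 × 1.713×10^5 = 0.343.
Since E_N < E_P, lowering the temperature improves selectivity toward N.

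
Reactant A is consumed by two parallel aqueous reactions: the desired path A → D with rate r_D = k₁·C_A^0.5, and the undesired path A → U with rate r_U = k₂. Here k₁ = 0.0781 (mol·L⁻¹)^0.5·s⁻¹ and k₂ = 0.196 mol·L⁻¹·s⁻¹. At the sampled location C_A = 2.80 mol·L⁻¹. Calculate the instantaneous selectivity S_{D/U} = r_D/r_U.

0.667

S_{D/U} = r_D/r_U = (k₁·C_A^0.5)/(k₂) = (k₁/k₂)·C_A^0.5.
= (0.0781×2.800^0.5) / (0.196) = 0.1307/0.1960 = 0.667.
Since the desired path is higher order in A, keeping C_A high (PFR or concentrated feed) favours D.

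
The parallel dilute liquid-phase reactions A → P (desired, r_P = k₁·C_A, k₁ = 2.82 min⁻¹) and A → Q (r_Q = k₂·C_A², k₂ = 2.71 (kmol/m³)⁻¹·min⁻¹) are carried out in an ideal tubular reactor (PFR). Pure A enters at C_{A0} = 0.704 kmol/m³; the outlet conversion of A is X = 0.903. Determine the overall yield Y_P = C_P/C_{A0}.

C_A = C_{A0}(1−X) = 0.06829 kmol/m³.
Along a PFR/batch, dC_P/dC_A = −r_P/(r_P+r_Q) = −k₁/(k₁+k₂·C_A).
Integrating from C_{A0} to C_A: C_P = (2.82/2.71)·ln[(2.82+2.71·0.704)/(2.82+2.71·0.0683)] = 1.041·ln(4.728/3.005) = 0.4716 kmol/m³.
Y_P = C_P/C_{A0} = 0.4716/0.704 = 0.670.

0.670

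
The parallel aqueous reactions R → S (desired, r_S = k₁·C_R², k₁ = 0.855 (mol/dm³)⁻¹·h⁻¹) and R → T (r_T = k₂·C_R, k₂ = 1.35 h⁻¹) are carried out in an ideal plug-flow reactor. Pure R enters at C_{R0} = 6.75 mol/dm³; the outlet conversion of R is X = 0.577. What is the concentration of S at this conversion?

2.90 mol/dm³

C_R = C_{R0}(1−X) = 2.855 mol/dm³.
Along a PFR/batch, dC_T/dC_R = −r_T/(r_S+r_T) = −k₂/(k₂+k₁·C_R).
Integrating from C_{R0} to C_R: C_T = (1.35/0.855)·ln[(1.35+0.855·6.75)/(1.35+0.855·2.86)] = 1.579·ln(7.121/3.791) = 0.9954 mol/dm³.
Then C_S = (C_{R0}−C_R) − C_T = 3.895 − 0.9954 = 2.899 mol/dm³.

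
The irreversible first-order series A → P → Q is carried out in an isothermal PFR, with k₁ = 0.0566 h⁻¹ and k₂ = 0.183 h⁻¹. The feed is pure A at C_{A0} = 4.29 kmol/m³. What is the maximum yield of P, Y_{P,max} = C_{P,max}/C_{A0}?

0.183

At the optimum, C_{P,max}/C_{A0} = (k₁/k₂)^[k₂/(k₂−k₁)].
= (0.0566/0.183)^(0.183/(0.183−0.0566)) = (0.3093)^(1.448) = 0.1829.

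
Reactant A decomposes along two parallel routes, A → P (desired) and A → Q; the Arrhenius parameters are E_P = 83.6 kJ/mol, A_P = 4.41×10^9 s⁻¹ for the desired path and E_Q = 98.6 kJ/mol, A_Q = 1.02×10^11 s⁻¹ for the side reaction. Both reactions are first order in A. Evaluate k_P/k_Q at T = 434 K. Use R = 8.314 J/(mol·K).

2.76

With equal orders, S_{P/Q} = k_P/k_Q = (A_P/A_Q)·exp[(E_Q−E_P)/(RT)].
(E_Q−E_P)/(RT) = (98.6−83.6)×10³/(8.314×434) = 15000/3608 = 4.157.
k_P/k_Q = (4.41×10^9/1.02×10^11)·exp(4.157) = 0.04324 × 63.89 = 2.76.
Since E_P < E_Q, lowering the temperature improves selectivity toward P.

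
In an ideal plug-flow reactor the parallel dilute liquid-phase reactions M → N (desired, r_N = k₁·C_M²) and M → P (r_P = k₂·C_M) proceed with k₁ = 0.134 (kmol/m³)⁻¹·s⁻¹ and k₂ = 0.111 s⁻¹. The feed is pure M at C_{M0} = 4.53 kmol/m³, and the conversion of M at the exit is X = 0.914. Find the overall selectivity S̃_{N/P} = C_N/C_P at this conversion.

C_M = C_{M0}(1−X) = 0.3896 kmol/m³.
Along a PFR/batch, dC_P/dC_M = −r_P/(r_N+r_P) = −k₂/(k₂+k₁·C_M).
Integrating from C_{M0} to C_M: C_P = (0.111/0.134)·ln[(0.111+0.134·4.53)/(0.111+0.134·0.390)] = 0.8284·ln(0.7180/0.1632) = 1.227 kmol/m³.
Then C_N = (C_{M0}−C_M) − C_P = 4.140 − 1.227 = 2.913 kmol/m³.
S̃_{N/P} = C_N/C_P = 2.913/1.227 = 2.37.

2.37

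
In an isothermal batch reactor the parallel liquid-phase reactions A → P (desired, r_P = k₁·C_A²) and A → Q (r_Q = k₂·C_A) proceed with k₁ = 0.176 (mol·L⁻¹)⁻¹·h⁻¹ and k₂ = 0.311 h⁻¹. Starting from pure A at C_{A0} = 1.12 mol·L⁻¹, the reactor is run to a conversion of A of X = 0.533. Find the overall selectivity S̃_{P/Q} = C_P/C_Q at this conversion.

0.458

C_A = C_{A0}(1−X) = 0.5230 mol·L⁻¹.
Along a PFR/batch, dC_Q/dC_A = −r_Q/(r_P+r_Q) = −k₂/(k₂+k₁·C_A).
Integrating from C_{A0} to C_A: C_Q = (0.311/0.176)·ln[(0.311+0.176·1.12)/(0.311+0.176·0.523)] = 1.767·ln(0.5081/0.4031) = 0.4093 mol·L⁻¹.
Then C_P = (C_{A0}−C_A) − C_Q = 0.5970 − 0.4093 = 0.1876 mol·L⁻¹.
S̃_{P/Q} = C_P/C_Q = 0.1876/0.4093 = 0.458.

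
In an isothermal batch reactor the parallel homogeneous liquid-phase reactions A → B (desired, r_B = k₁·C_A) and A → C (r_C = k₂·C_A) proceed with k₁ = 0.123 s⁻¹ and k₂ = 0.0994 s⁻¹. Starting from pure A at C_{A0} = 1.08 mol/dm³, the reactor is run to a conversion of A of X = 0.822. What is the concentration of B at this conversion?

C_A = C_{A0}(1−X) = 0.1922 mol/dm³.
Both paths are first order in A, so the instantaneous fraction to B is constant: dC_B/d(−C_A) = k₁/(k₁+k₂) = 0.5531.
C_B = 0.5531·(C_{A0}−C_A) = 0.5531×0.8878 = 0.491 mol/dm³.

0.491 mol/dm³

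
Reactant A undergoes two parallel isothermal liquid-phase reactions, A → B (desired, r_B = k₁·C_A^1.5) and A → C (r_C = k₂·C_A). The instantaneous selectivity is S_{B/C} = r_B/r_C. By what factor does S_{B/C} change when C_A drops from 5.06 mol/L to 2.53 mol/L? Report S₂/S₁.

0.707

S_{B/C} = (k₁/k₂)·C_A^0.5, so S₂/S₁ = (C_{A,2}/C_{A,1})^0.5.
= (2.53/5.06)^0.5 = (0.5000)^0.5 = 0.707.
Selectivity toward B falls as C_A falls — high-concentration operation is favoured.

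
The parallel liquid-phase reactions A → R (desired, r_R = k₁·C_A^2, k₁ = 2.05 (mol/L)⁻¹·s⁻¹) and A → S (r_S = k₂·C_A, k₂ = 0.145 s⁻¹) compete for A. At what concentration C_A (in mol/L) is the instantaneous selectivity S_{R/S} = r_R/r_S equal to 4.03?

S_{R/S} = (k₁/k₂)·C_A ⇒ C_A = S·k₂/k₁.
= 4.03×0.145/2.05 = 0.285 mol/L.

0.285 mol/L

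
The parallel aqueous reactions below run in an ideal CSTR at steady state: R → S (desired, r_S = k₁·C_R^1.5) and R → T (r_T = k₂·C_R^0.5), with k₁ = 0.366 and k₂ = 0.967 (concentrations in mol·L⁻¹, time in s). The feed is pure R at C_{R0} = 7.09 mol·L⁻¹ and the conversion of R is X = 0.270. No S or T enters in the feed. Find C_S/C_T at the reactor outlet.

Exit C_R = C_{R0}(1−X) = 7.09×0.730 = 5.176 mol·L⁻¹.
In a CSTR the entire volume is at exit conditions, so r_S = 0.366×5.176^1.5 = 4.310 and r_T = 0.967×5.176^0.5 = 2.200.
Overall selectivity = C_S/C_T = r_Sτ/(r_Tτ) = r_S/r_T = 1.96.

1.96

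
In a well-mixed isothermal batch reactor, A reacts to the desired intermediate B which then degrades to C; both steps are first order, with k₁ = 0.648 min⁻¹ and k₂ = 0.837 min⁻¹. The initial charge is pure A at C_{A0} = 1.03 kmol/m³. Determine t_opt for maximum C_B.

1.35 min

Setting dC_B/dt = 0 gives t_opt = ln(k₂/k₁)/(k₂−k₁).
= ln(0.837/0.648)/(0.837−0.648) = ln(1.292)/0.1890 = 0.2559/0.1890 = 1.35 min.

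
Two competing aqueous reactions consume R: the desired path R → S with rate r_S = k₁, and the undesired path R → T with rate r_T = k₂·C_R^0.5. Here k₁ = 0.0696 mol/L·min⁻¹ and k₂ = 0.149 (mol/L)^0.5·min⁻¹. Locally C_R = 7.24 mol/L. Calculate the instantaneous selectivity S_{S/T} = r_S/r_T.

S_{S/T} = r_S/r_T = (k₁)/(k₂·C_R^0.5) = (k₁/k₂)·C_R^-0.5.
= (0.0696) / (0.149×7.240^0.5) = 0.06960/0.4009 = 0.174.
The undesired path is higher order in R, so low C_R (CSTR or dilute feed) favours S.

0.174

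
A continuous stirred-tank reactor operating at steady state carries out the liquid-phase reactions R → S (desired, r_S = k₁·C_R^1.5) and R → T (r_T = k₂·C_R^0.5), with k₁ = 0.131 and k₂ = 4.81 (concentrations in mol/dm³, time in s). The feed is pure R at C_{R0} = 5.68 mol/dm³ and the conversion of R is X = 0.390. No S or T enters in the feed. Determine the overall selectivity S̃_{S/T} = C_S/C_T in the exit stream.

0.0944

Exit C_R = C_{R0}(1−X) = 5.68×0.610 = 3.465 mol/dm³.
Rates in a CSTR are evaluated at the outlet concentration: r_S = 0.131×3.465^1.5 = 0.8449, r_T = 4.81×3.465^0.5 = 8.953.
Overall selectivity = C_S/C_T = r_Sτ/(r_Tτ) = r_S/r_T = 0.0944.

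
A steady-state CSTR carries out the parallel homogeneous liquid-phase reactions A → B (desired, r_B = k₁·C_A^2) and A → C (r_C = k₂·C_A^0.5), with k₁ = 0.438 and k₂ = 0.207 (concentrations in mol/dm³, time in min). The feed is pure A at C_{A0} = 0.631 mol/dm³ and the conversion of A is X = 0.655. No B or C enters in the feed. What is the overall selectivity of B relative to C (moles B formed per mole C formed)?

Exit C_A = C_{A0}(1−X) = 0.631×0.345 = 0.2177 mol/dm³.
A CSTR operates uniformly at the exit composition, giving r_B = 0.02076 and r_C = 0.09658 (each k·C_A^n at C_A = 0.2177).
Overall selectivity = C_B/C_C = r_Bτ/(r_Cτ) = r_B/r_C = 0.215.

0.215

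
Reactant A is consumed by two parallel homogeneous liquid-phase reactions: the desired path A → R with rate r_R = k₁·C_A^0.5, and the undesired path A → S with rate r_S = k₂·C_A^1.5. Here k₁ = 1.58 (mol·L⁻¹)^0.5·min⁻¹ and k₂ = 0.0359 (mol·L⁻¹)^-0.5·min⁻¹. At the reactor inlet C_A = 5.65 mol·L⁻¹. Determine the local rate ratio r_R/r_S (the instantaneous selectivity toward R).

S_{R/S} = r_R/r_S = (k₁·C_A^0.5)/(k₂·C_A^1.5) = (k₁/k₂)·C_A⁻¹.
= (1.58×5.650^0.5) / (0.0359×5.650^1.5) = 3.756/0.4821 = 7.79.
The undesired path is higher order in A, so low C_A (CSTR or dilute feed) favours R.

7.79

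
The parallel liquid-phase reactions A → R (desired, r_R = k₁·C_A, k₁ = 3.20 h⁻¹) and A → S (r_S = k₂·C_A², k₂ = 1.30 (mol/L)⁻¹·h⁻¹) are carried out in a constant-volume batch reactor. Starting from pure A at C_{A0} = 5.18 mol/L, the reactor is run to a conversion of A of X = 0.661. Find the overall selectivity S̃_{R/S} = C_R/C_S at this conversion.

0.746

C_A = C_{A0}(1−X) = 1.756 mol/L.
Along a PFR/batch, dC_R/dC_A = −r_R/(r_R+r_S) = −k₁/(k₁+k₂·C_A).
Integrating from C_{A0} to C_A: C_R = (3.20/1.30)·ln[(3.20+1.30·5.18)/(3.20+1.30·1.76)] = 2.462·ln(9.934/5.483) = 1.463 mol/L.
C_S = (C_{A0}−C_A)−C_R = 1.961 mol/L; S̃_{R/S} = 1.463/1.961 = 0.746.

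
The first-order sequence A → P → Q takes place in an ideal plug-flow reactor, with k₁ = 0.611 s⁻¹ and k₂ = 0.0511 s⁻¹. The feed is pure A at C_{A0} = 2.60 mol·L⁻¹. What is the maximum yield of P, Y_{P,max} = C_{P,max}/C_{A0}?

0.797

At the optimum, C_{P,max}/C_{A0} = (k₁/k₂)^[k₂/(k₂−k₁)].
= (0.611/0.0511)^(0.0511/(0.0511−0.611)) = (11.96)^(-0.09127) = 0.7974.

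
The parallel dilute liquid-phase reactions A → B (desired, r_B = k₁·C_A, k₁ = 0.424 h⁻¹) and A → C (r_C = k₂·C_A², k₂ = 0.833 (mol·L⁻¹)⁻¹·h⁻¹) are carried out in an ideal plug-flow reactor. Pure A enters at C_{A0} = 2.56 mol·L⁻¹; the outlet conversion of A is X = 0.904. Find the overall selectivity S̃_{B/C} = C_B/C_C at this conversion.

0.446

C_A = C_{A0}(1−X) = 0.2458 mol·L⁻¹.
Along a PFR/batch, dC_B/dC_A = −r_B/(r_B+r_C) = −k₁/(k₁+k₂·C_A).
Integrating from C_{A0} to C_A: C_B = (0.424/0.833)·ln[(0.424+0.833·2.56)/(0.424+0.833·0.246)] = 0.5090·ln(2.556/0.6287) = 0.7140 mol·L⁻¹.
C_C = (C_{A0}−C_A)−C_B = 1.600 mol·L⁻¹; S̃_{B/C} = 0.7140/1.600 = 0.446.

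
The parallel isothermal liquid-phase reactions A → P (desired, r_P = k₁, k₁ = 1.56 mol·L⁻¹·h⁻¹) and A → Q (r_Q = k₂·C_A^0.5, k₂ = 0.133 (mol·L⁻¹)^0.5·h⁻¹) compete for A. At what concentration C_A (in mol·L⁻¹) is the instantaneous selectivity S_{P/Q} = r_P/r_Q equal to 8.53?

1.89 mol·L⁻¹

S_{P/Q} = (k₁/k₂)·C_A^-0.5 ⇒ C_A = (S·k₂/k₁)^(-2).
= (8.53×0.133/1.56)^(-2) = (0.7272)^(-2) = 1.89 mol·L⁻¹.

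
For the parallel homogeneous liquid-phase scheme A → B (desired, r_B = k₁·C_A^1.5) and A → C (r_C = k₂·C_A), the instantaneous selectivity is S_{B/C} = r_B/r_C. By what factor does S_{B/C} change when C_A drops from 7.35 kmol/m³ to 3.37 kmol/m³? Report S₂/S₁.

S_{B/C} = (k₁/k₂)·C_A^0.5, so S₂/S₁ = (C_{A,2}/C_{A,1})^0.5.
= (3.37/7.35)^0.5 = (0.4585)^0.5 = 0.677.

0.677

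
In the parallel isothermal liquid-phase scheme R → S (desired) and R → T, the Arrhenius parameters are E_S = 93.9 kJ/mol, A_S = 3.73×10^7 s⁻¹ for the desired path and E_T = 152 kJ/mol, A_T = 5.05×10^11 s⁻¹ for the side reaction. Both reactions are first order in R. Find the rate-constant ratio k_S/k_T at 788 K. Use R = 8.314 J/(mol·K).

With equal orders, S_{S/T} = k_S/k_T = (A_S/A_T)·exp[(E_T−E_S)/(RT)].
(E_T−E_S)/(RT) = (152−93.9)×10³/(8.314×788) = 58100/6551 = 8.868.
k_S/k_T = (3.73×10^7/5.05×10^11)·exp(8.868) = 7.386×10^-5 × 7103 = 0.525.
Since E_S < E_T, lowering the temperature improves selectivity toward S.

0.525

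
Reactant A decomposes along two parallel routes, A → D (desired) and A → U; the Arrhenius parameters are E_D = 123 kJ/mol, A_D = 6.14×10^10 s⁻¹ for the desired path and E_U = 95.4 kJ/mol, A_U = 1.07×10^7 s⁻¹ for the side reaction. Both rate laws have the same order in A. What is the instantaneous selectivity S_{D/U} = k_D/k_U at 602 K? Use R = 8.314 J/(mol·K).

23.1

k_D/k_U = (A_D/A_U)·exp[−(E_D−E_U)/(RT)] = (A_D/A_U)·exp[(E_U−E_D)/(RT)].
(E_U−E_D)/(RT) = (95.4−123)×10³/(8.314×602) = -27600/5005 = -5.514.
k_D/k_U = (6.14×10^10/1.07×10^7)·exp(-5.514) = 5738 × 0.004028 = 23.1.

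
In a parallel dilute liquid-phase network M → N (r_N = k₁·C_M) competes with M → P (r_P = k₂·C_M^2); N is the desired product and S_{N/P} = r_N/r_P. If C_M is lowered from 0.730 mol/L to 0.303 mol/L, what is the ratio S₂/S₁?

S_{N/P} = (k₁/k₂)·C_M⁻¹, so S₂/S₁ = (C_{M,2}/C_{M,1})⁻¹.
= 0.730/0.303 = 2.41.

2.41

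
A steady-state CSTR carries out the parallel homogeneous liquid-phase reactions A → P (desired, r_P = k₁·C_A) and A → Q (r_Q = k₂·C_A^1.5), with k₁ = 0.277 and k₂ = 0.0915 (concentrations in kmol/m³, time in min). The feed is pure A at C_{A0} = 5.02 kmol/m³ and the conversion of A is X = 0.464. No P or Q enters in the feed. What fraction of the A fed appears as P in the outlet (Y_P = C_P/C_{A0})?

Exit C_A = C_{A0}(1−X) = 5.02×0.536 = 2.691 kmol/m³.
A CSTR operates uniformly at the exit composition, giving r_P = 0.7453 and r_Q = 0.4039 (each k·C_A^n at C_A = 2.691).
Fraction of consumed A going to P: r_P/(r_P+r_Q) = 0.6486.
C_P = 0.6486·C_{A0}·X = 0.6486×5.02×0.464 = 1.51 kmol/m³; Y_P = C_P/C_{A0} = 0.301.

0.301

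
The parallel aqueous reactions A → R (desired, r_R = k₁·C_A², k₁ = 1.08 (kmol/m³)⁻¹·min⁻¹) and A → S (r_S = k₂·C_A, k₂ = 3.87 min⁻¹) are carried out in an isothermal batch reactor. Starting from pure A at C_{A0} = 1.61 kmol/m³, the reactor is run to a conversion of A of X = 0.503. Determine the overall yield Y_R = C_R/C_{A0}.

C_A = C_{A0}(1−X) = 0.8002 kmol/m³.
Along a PFR/batch, dC_S/dC_A = −r_S/(r_R+r_S) = −k₂/(k₂+k₁·C_A).
Integrating from C_{A0} to C_A: C_S = (3.87/1.08)·ln[(3.87+1.08·1.61)/(3.87+1.08·0.800)] = 3.583·ln(5.609/4.734) = 0.6075 kmol/m³.
Then C_R = (C_{A0}−C_A) − C_S = 0.8098 − 0.6075 = 0.2024 kmol/m³.
Y_R = C_R/C_{A0} = 0.2024/1.61 = 0.126.

0.126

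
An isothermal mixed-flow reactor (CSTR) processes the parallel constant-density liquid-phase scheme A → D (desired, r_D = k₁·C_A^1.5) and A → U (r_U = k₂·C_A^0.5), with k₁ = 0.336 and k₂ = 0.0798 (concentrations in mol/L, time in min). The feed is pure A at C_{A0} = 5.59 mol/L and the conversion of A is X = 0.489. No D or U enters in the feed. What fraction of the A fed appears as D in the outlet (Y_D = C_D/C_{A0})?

0.451

Exit C_A = C_{A0}(1−X) = 5.59×0.511 = 2.856 mol/L.
In a CSTR the entire volume is at exit conditions, so r_D = 0.336×2.856^1.5 = 1.622 and r_U = 0.0798×2.856^0.5 = 0.1349.
Fraction of consumed A going to D: r_D/(r_D+r_U) = 0.9232.
C_D = 0.9232·C_{A0}·X = 0.9232×5.59×0.489 = 2.52 mol/L; Y_D = C_D/C_{A0} = 0.451.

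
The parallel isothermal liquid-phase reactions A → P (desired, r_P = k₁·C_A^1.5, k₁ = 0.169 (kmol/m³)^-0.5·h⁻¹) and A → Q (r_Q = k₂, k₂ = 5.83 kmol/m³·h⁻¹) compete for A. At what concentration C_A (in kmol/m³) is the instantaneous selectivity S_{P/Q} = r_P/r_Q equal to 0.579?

7.36 kmol/m³

S_{P/Q} = (k₁/k₂)·C_A^1.5 ⇒ C_A = (S·k₂/k₁)^(1/1.5).
= (0.579×5.83/0.169)^(0.6667) = (19.97)^(0.6667) = 7.36 kmol/m³.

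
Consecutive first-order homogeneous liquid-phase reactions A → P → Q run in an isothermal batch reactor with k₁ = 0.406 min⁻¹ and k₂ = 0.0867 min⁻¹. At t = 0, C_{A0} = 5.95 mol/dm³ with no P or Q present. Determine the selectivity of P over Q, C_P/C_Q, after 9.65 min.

1.16

Solving the coupled first-order balances gives C_P(t) = [k₁/(k₂−k₁)]·C_{A0}·(e^(−k₁t) − e^(−k₂t)).
e^(−k₁t) = e^(−0.406×9.65) = e^(−3.918) = 0.01988; e^(−k₂t) = e^(−0.8367) = 0.4332.
C_P = 0.406×5.95/(0.0867−0.406) × (0.01988−0.4332) = (-7.566)×(-0.4133) = 3.127 mol/dm³.
C_A = C_{A0}e^(−k₁t) = 0.1183 mol/dm³, so C_Q = C_{A0}−C_A−C_P = 2.705 mol/dm³; C_P/C_Q = 1.16.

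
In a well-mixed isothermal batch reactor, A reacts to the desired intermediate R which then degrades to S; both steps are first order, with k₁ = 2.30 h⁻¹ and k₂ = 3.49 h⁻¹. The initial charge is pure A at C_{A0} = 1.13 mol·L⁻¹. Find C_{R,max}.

0.333 mol·L⁻¹

At the optimum, C_{R,max}/C_{A0} = (k₁/k₂)^[k₂/(k₂−k₁)].
= (2.30/3.49)^(3.49/(3.49−2.30)) = (0.6590)^(2.933) = 0.2944.
C_{R,max} = 0.2944×1.13 = 0.333 mol·L⁻¹.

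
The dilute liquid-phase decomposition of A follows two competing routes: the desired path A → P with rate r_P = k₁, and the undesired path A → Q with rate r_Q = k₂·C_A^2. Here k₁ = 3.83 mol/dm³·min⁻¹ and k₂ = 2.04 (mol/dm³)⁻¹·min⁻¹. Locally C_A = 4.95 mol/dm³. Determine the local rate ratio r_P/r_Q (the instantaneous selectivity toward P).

S_{P/Q} = r_P/r_Q = (k₁)/(k₂·C_A^2) = (k₁/k₂)·C_A^-2.
= (3.83) / (2.04×4.950^2) = 3.830/49.99 = 0.0766.
The undesired path is higher order in A, so low C_A (CSTR or dilute feed) favours P.

0.0766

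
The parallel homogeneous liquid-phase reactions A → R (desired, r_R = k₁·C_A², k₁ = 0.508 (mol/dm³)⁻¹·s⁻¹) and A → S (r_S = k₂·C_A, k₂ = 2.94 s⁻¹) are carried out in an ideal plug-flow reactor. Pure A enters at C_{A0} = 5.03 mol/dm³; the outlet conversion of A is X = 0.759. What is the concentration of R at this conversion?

1.30 mol/dm³

C_A = C_{A0}(1−X) = 1.212 mol/dm³.
Along a PFR/batch, dC_S/dC_A = −r_S/(r_R+r_S) = −k₂/(k₂+k₁·C_A).
Integrating from C_{A0} to C_A: C_S = (2.94/0.508)·ln[(2.94+0.508·5.03)/(2.94+0.508·1.21)] = 5.787·ln(5.495/3.556) = 2.519 mol/dm³.
Then C_R = (C_{A0}−C_A) − C_S = 3.818 − 2.519 = 1.299 mol/dm³.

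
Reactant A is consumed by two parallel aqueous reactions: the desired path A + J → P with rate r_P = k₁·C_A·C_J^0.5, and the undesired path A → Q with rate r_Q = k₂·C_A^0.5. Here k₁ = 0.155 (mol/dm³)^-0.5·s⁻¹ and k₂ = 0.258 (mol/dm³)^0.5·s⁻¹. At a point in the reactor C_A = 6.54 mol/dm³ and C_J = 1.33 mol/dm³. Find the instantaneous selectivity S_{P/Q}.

1.77

S_{P/Q} = r_P/r_Q = (k₁·C_A·C_J^0.5)/(k₂·C_A^0.5) = (k₁/k₂)·C_A^0.5·C_J^0.5.
= (0.155×6.540×1.330^0.5) / (0.258×6.540^0.5) = 1.169/0.6598 = 1.77.
Since the desired path is higher order in A, keeping C_A high (PFR or concentrated feed) favours P.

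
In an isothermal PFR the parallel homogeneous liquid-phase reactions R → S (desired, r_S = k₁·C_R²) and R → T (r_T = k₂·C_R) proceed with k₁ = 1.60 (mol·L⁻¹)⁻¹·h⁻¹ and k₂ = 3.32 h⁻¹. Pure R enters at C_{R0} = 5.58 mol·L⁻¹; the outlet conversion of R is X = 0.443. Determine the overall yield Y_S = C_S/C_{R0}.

C_R = C_{R0}(1−X) = 3.108 mol·L⁻¹.
Along a PFR/batch, dC_T/dC_R = −r_T/(r_S+r_T) = −k₂/(k₂+k₁·C_R).
Integrating from C_{R0} to C_R: C_T = (3.32/1.60)·ln[(3.32+1.60·5.58)/(3.32+1.60·3.11)] = 2.075·ln(12.25/8.293) = 0.8092 mol·L⁻¹.
Then C_S = (C_{R0}−C_R) − C_T = 2.472 − 0.8092 = 1.663 mol·L⁻¹.
Y_S = C_S/C_{R0} = 1.663/5.58 = 0.298.

0.298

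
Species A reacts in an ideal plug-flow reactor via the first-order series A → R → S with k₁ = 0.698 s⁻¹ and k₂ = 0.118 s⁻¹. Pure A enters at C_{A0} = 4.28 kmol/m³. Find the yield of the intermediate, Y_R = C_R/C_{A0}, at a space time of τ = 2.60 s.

The intermediate concentration in a first-order A→B→C sequence is C_R = k₁C_{A0}(e^(−k₁τ) − e^(−k₂τ))/(k₂−k₁).
e^(−k₁τ) = e^(−0.698×2.60) = e^(−1.815) = 0.1629; e^(−k₂τ) = e^(−0.3068) = 0.7358.
C_R = 0.698×4.28/(0.118−0.698) × (0.1629−0.7358) = (-5.151)×(-0.5729) = 2.951 kmol/m³.
Y_R = C_R/C_{A0} = 2.951/4.28 = 0.689.

0.689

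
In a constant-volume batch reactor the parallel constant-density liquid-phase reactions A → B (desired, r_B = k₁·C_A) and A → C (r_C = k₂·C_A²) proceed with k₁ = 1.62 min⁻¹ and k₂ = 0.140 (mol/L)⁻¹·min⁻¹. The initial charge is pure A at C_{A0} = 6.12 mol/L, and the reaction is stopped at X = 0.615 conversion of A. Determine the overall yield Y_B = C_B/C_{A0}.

0.452

C_A = C_{A0}(1−X) = 2.356 mol/L.
Along a PFR/batch, dC_B/dC_A = −r_B/(r_B+r_C) = −k₁/(k₁+k₂·C_A).
Integrating from C_{A0} to C_A: C_B = (1.62/0.140)·ln[(1.62+0.140·6.12)/(1.62+0.140·2.36)] = 11.57·ln(2.477/1.950) = 2.768 mol/L.
Y_B = C_B/C_{A0} = 2.768/6.12 = 0.452.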